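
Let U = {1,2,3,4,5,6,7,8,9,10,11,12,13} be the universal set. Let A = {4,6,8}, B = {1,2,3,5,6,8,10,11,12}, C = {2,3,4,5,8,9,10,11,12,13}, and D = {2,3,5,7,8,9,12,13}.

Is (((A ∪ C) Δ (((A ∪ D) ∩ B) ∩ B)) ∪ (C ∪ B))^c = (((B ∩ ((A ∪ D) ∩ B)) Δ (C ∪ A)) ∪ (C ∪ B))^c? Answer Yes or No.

Yes

A ∪ C = {2,3,4,5,6,8,9,10,11,12,13}
A ∪ D = {2,3,4,5,6,7,8,9,12,13}
(A ∪ D) ∩ B = {2,3,5,6,8,12}
((A ∪ D) ∩ B) ∩ B = {2,3,5,6,8,12}
(A ∪ C) Δ (((A ∪ D) ∩ B) ∩ B) = {4,9,10,11,13}
C ∪ B = {1,2,3,4,5,6,8,9,10,11,12,13}
((A ∪ C) Δ (((A ∪ D) ∩ B) ∩ B)) ∪ (C ∪ B) = {1,2,3,4,5,6,8,9,10,11,12,13}
(((A ∪ C) Δ (((A ∪ D) ∩ B) ∩ B)) ∪ (C ∪ B))^c = {7}
B ∩ ((A ∪ D) ∩ B) = {2,3,5,6,8,12}
C ∪ A = {2,3,4,5,6,8,9,10,11,12,13}
(B ∩ ((A ∪ D) ∩ B)) Δ (C ∪ A) = {4,9,10,11,13}
((B ∩ ((A ∪ D) ∩ B)) Δ (C ∪ A)) ∪ (C ∪ B) = {1,2,3,4,5,6,8,9,10,11,12,13}
(((B ∩ ((A ∪ D) ∩ B)) Δ (C ∪ A)) ∪ (C ∪ B))^c = {7}
Both equal {7}, so (((A ∪ C) Δ (((A ∪ D) ∩ B) ∩ B)) ∪ (C ∪ B))^c = (((B ∩ ((A ∪ D) ∩ B)) Δ (C ∪ A)) ∪ (C ∪ B))^c.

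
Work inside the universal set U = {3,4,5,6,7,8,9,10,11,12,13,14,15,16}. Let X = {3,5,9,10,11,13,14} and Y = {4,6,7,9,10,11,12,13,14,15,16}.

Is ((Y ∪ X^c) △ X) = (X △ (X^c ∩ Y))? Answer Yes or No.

X^c = {4,6,7,8,12,15,16}
Y ∪ X^c = {4,6,7,8,9,10,11,12,13,14,15,16}
(Y ∪ X^c) △ X = {3,4,5,6,7,8,12,15,16}
X^c ∩ Y = {4,6,7,12,15,16}
X △ (X^c ∩ Y) = {3,4,5,6,7,9,10,11,12,13,14,15,16}
8 ∈ (Y ∪ X^c) △ X but 8 ∉ X △ (X^c ∩ Y), so they differ.

No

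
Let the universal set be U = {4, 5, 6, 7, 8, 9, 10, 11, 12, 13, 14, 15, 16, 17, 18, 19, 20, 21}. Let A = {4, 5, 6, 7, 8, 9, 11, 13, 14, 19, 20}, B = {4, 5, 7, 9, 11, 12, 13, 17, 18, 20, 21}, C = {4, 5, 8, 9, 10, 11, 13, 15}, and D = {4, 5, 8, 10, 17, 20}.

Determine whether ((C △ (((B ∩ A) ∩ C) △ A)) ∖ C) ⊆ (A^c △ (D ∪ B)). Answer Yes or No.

No

B ∩ A = {4, 5, 7, 9, 11, 13, 20}
(B ∩ A) ∩ C = {4, 5, 9, 11, 13}
((B ∩ A) ∩ C) △ A = {6, 7, 8, 14, 19, 20}
C △ (((B ∩ A) ∩ C) △ A) = {4, 5, 6, 7, 9, 10, 11, 13, 14, 15, 19, 20}
(C △ (((B ∩ A) ∩ C) △ A)) ∖ C = {6, 7, 14, 19, 20}
A^c = {10, 12, 15, 16, 17, 18, 21}
D ∪ B = {4, 5, 7, 8, 9, 10, 11, 12, 13, 17, 18, 20, 21}
A^c △ (D ∪ B) = {4, 5, 7, 8, 9, 11, 13, 15, 16, 20}
6 ∈ (C △ (((B ∩ A) ∩ C) △ A)) ∖ C but 6 ∉ A^c △ (D ∪ B), so the inclusion fails.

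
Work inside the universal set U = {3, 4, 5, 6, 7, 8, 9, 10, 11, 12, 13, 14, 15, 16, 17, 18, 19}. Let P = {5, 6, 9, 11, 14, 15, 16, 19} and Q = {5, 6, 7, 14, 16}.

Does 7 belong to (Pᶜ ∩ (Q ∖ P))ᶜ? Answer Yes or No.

7 ∉ P, so 7 ∈ Pᶜ
7 ∈ Q and 7 ∉ P, so 7 ∈ Q ∖ P
7 ∈ Pᶜ and 7 ∈ (Q ∖ P), so 7 ∈ Pᶜ ∩ (Q ∖ P)
7 ∉ (Pᶜ ∩ (Q ∖ P))ᶜ since 7 ∈ (Pᶜ ∩ (Q ∖ P))

No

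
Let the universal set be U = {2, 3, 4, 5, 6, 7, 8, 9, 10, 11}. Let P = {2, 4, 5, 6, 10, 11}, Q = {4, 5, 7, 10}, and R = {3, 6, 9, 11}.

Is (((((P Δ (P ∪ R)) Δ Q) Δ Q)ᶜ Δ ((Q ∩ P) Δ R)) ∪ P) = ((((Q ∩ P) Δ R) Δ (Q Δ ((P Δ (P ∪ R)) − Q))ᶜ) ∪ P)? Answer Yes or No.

P ∪ R = {2, 3, 4, 5, 6, 9, 10, 11}
P Δ (P ∪ R) = {3, 9}
(P Δ (P ∪ R)) Δ Q = {3, 4, 5, 7, 9, 10}
((P Δ (P ∪ R)) Δ Q) Δ Q = {3, 9}
(((P Δ (P ∪ R)) Δ Q) Δ Q)ᶜ = {2, 4, 5, 6, 7, 8, 10, 11}
Q ∩ P = {4, 5, 10}
(Q ∩ P) Δ R = {3, 4, 5, 6, 9, 10, 11}
(((P Δ (P ∪ R)) Δ Q) Δ Q)ᶜ Δ ((Q ∩ P) Δ R) = {2, 3, 7, 8, 9}
((((P Δ (P ∪ R)) Δ Q) Δ Q)ᶜ Δ ((Q ∩ P) Δ R)) ∪ P = {2, 3, 4, 5, 6, 7, 8, 9, 10, 11}
(P Δ (P ∪ R)) − Q = {3, 9}
Q Δ ((P Δ (P ∪ R)) − Q) = {3, 4, 5, 7, 9, 10}
(Q Δ ((P Δ (P ∪ R)) − Q))ᶜ = {2, 6, 8, 11}
((Q ∩ P) Δ R) Δ (Q Δ ((P Δ (P ∪ R)) − Q))ᶜ = {2, 3, 4, 5, 8, 9, 10}
(((Q ∩ P) Δ R) Δ (Q Δ ((P Δ (P ∪ R)) − Q))ᶜ) ∪ P = {2, 3, 4, 5, 6, 8, 9, 10, 11}
7 ∈ ((((P Δ (P ∪ R)) Δ Q) Δ Q)ᶜ Δ ((Q ∩ P) Δ R)) ∪ P but 7 ∉ (((Q ∩ P) Δ R) Δ (Q Δ ((P Δ (P ∪ R)) − Q))ᶜ) ∪ P, so they differ.

No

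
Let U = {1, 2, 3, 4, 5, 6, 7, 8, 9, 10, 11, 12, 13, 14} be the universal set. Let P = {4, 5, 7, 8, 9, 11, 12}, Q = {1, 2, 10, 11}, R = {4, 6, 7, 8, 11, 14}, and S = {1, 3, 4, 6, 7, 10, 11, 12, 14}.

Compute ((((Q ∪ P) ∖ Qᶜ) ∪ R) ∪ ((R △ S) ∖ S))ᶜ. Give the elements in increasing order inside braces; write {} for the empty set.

Q ∪ P = {1, 2, 4, 5, 7, 8, 9, 10, 11, 12}
Qᶜ = {3, 4, 5, 6, 7, 8, 9, 12, 13, 14}
(Q ∪ P) ∖ Qᶜ = {1, 2, 10, 11}
((Q ∪ P) ∖ Qᶜ) ∪ R = {1, 2, 4, 6, 7, 8, 10, 11, 14}
R △ S = {1, 3, 8, 10, 12}
(R △ S) ∖ S = {8}
(((Q ∪ P) ∖ Qᶜ) ∪ R) ∪ ((R △ S) ∖ S) = {1, 2, 4, 6, 7, 8, 10, 11, 14}
((((Q ∪ P) ∖ Qᶜ) ∪ R) ∪ ((R △ S) ∖ S))ᶜ = {3, 5, 9, 12, 13}

{3, 5, 9, 12, 13}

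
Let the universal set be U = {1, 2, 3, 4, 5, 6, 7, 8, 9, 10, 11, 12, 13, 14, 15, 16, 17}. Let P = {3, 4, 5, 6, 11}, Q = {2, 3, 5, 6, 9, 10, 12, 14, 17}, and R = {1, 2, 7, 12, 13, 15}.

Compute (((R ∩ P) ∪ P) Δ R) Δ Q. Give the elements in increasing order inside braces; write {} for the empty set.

R ∩ P = {}
(R ∩ P) ∪ P = {3, 4, 5, 6, 11}
((R ∩ P) ∪ P) Δ R = {1, 2, 3, 4, 5, 6, 7, 11, 12, 13, 15}
(((R ∩ P) ∪ P) Δ R) Δ Q = {1, 4, 7, 9, 10, 11, 13, 14, 15, 17}

{1, 4, 7, 9, 10, 11, 13, 14, 15, 17}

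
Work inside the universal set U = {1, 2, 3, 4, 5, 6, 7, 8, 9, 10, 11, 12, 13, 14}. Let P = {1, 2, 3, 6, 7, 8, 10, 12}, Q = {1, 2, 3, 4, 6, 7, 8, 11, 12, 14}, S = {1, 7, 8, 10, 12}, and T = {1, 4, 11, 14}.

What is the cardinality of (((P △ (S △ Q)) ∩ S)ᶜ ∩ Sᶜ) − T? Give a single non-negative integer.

S △ Q = {2, 3, 4, 6, 10, 11, 14}
P △ (S △ Q) = {1, 4, 7, 8, 11, 12, 14}
(P △ (S △ Q)) ∩ S = {1, 7, 8, 12}
((P △ (S △ Q)) ∩ S)ᶜ = {2, 3, 4, 5, 6, 9, 10, 11, 13, 14}
Sᶜ = {2, 3, 4, 5, 6, 9, 11, 13, 14}
((P △ (S △ Q)) ∩ S)ᶜ ∩ Sᶜ = {2, 3, 4, 5, 6, 9, 11, 13, 14}
(((P △ (S △ Q)) ∩ S)ᶜ ∩ Sᶜ) − T = {2, 3, 5, 6, 9, 13}
|(((P △ (S △ Q)) ∩ S)ᶜ ∩ Sᶜ) − T| = 6

6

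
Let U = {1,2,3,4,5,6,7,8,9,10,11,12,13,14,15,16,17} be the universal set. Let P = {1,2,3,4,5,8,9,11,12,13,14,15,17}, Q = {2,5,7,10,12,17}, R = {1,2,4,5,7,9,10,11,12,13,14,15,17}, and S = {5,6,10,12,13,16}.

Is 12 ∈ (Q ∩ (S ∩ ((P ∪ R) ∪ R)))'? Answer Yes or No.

No

12 ∈ P and 12 ∈ R, so 12 ∈ P ∪ R
12 ∈ (P ∪ R) and 12 ∈ R, so 12 ∈ (P ∪ R) ∪ R
12 ∈ S and 12 ∈ ((P ∪ R) ∪ R), so 12 ∈ S ∩ ((P ∪ R) ∪ R)
12 ∈ Q and 12 ∈ (S ∩ ((P ∪ R) ∪ R)), so 12 ∈ Q ∩ (S ∩ ((P ∪ R) ∪ R))
12 ∉ (Q ∩ (S ∩ ((P ∪ R) ∪ R)))' since 12 ∈ (Q ∩ (S ∩ ((P ∪ R) ∪ R)))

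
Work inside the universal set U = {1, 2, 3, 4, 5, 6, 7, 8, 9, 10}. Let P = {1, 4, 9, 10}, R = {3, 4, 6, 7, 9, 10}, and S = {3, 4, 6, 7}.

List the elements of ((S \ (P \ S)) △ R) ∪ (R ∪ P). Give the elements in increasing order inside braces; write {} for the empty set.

P \ S = {1, 9, 10}
S \ (P \ S) = {3, 4, 6, 7}
(S \ (P \ S)) △ R = {9, 10}
R ∪ P = {1, 3, 4, 6, 7, 9, 10}
((S \ (P \ S)) △ R) ∪ (R ∪ P) = {1, 3, 4, 6, 7, 9, 10}

{1, 3, 4, 6, 7, 9, 10}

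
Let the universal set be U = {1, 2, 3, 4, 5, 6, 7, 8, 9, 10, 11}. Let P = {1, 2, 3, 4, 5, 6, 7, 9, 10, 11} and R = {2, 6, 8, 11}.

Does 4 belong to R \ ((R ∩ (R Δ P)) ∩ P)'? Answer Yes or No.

No

4 ∉ R and 4 ∈ P, so 4 ∈ R Δ P
4 ∉ R and 4 ∈ (R Δ P), so 4 ∉ R ∩ (R Δ P)
4 ∉ (R ∩ (R Δ P)) and 4 ∈ P, so 4 ∉ (R ∩ (R Δ P)) ∩ P
4 ∈ ((R ∩ (R Δ P)) ∩ P)' since 4 ∉ ((R ∩ (R Δ P)) ∩ P)
4 ∉ R and 4 ∈ ((R ∩ (R Δ P)) ∩ P)', so 4 ∉ R \ ((R ∩ (R Δ P)) ∩ P)'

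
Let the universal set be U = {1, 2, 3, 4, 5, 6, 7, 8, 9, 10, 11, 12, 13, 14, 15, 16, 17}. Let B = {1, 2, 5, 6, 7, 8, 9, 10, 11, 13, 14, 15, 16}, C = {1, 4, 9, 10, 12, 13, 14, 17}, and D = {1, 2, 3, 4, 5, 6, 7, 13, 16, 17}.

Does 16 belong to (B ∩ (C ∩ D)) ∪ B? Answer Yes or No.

16 ∉ C and 16 ∈ D, so 16 ∉ C ∩ D
16 ∈ B and 16 ∉ (C ∩ D), so 16 ∉ B ∩ (C ∩ D)
16 ∉ (B ∩ (C ∩ D)) and 16 ∈ B, so 16 ∈ (B ∩ (C ∩ D)) ∪ B

Yes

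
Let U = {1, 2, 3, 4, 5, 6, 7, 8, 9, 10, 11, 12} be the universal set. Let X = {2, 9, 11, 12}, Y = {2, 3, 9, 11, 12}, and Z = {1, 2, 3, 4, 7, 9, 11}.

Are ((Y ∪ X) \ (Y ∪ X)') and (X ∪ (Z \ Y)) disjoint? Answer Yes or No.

No

Y ∪ X = {2, 3, 9, 11, 12}
(Y ∪ X)' = {1, 4, 5, 6, 7, 8, 10}
(Y ∪ X) \ (Y ∪ X)' = {2, 3, 9, 11, 12}
Z \ Y = {1, 4, 7}
X ∪ (Z \ Y) = {1, 2, 4, 7, 9, 11, 12}
2 lies in both, so they are not disjoint.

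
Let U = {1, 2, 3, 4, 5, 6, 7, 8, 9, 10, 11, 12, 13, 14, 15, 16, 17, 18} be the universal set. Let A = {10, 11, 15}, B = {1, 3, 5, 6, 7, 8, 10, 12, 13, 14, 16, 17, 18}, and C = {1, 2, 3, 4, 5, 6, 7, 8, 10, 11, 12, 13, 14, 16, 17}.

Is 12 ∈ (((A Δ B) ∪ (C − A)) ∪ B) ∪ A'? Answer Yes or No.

Yes

12 ∉ A and 12 ∈ B, so 12 ∈ A Δ B
12 ∈ C and 12 ∉ A, so 12 ∈ C − A
12 ∈ (A Δ B) and 12 ∈ (C − A), so 12 ∈ (A Δ B) ∪ (C − A)
12 ∈ ((A Δ B) ∪ (C − A)) and 12 ∈ B, so 12 ∈ ((A Δ B) ∪ (C − A)) ∪ B
12 ∉ A, so 12 ∈ A'
12 ∈ (((A Δ B) ∪ (C − A)) ∪ B) and 12 ∈ A', so 12 ∈ (((A Δ B) ∪ (C − A)) ∪ B) ∪ A'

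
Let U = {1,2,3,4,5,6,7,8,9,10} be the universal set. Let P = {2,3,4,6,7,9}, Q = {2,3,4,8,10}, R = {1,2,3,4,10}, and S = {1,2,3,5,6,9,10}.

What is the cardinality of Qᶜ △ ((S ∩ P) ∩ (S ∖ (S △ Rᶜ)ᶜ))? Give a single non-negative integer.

7

Qᶜ = {1,5,6,7,9}
S ∩ P = {2,3,6,9}
Rᶜ = {5,6,7,8,9}
S △ Rᶜ = {1,2,3,7,8,10}
(S △ Rᶜ)ᶜ = {4,5,6,9}
S ∖ (S △ Rᶜ)ᶜ = {1,2,3,10}
(S ∩ P) ∩ (S ∖ (S △ Rᶜ)ᶜ) = {2,3}
Qᶜ △ ((S ∩ P) ∩ (S ∖ (S △ Rᶜ)ᶜ)) = {1,2,3,5,6,7,9}
|Qᶜ △ ((S ∩ P) ∩ (S ∖ (S △ Rᶜ)ᶜ))| = 7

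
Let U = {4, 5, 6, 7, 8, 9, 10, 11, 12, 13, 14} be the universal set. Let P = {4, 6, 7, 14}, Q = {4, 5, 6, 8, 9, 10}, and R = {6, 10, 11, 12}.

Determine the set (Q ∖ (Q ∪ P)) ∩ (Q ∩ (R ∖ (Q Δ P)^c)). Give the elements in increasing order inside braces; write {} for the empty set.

Q ∪ P = {4, 5, 6, 7, 8, 9, 10, 14}
Q ∖ (Q ∪ P) = {}
Q Δ P = {5, 7, 8, 9, 10, 14}
(Q Δ P)^c = {4, 6, 11, 12, 13}
R ∖ (Q Δ P)^c = {10}
Q ∩ (R ∖ (Q Δ P)^c) = {10}
(Q ∖ (Q ∪ P)) ∩ (Q ∩ (R ∖ (Q Δ P)^c)) = {}

{}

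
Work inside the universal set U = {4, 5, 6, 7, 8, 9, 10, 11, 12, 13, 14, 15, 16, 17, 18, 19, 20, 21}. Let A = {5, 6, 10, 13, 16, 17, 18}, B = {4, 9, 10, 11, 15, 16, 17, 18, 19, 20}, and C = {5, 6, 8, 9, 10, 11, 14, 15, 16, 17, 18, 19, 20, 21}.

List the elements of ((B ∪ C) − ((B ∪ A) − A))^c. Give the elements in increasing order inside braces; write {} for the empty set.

{4, 7, 9, 11, 12, 13, 15, 19, 20}

B ∪ C = {4, 5, 6, 8, 9, 10, 11, 14, 15, 16, 17, 18, 19, 20, 21}
B ∪ A = {4, 5, 6, 9, 10, 11, 13, 15, 16, 17, 18, 19, 20}
(B ∪ A) − A = {4, 9, 11, 15, 19, 20}
(B ∪ C) − ((B ∪ A) − A) = {5, 6, 8, 10, 14, 16, 17, 18, 21}
((B ∪ C) − ((B ∪ A) − A))^c = {4, 7, 9, 11, 12, 13, 15, 19, 20}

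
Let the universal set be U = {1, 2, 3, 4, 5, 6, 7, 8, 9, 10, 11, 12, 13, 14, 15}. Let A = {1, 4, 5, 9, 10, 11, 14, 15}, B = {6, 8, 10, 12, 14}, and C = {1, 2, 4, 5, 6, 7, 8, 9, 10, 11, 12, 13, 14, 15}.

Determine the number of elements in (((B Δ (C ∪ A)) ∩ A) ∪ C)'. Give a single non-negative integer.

C ∪ A = {1, 2, 4, 5, 6, 7, 8, 9, 10, 11, 12, 13, 14, 15}
B Δ (C ∪ A) = {1, 2, 4, 5, 7, 9, 11, 13, 15}
(B Δ (C ∪ A)) ∩ A = {1, 4, 5, 9, 11, 15}
((B Δ (C ∪ A)) ∩ A) ∪ C = {1, 2, 4, 5, 6, 7, 8, 9, 10, 11, 12, 13, 14, 15}
(((B Δ (C ∪ A)) ∩ A) ∪ C)' = {3}
|(((B Δ (C ∪ A)) ∩ A) ∪ C)'| = 1

1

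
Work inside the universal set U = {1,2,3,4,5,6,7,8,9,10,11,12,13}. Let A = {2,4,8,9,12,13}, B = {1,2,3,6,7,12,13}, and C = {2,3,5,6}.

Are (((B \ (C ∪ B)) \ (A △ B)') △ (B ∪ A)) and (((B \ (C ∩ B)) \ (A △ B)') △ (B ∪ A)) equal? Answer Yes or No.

No

C ∪ B = {1,2,3,5,6,7,12,13}
B \ (C ∪ B) = {}
A △ B = {1,3,4,6,7,8,9}
(A △ B)' = {2,5,10,11,12,13}
(B \ (C ∪ B)) \ (A △ B)' = {}
B ∪ A = {1,2,3,4,6,7,8,9,12,13}
((B \ (C ∪ B)) \ (A △ B)') △ (B ∪ A) = {1,2,3,4,6,7,8,9,12,13}
C ∩ B = {2,3,6}
B \ (C ∩ B) = {1,7,12,13}
(B \ (C ∩ B)) \ (A △ B)' = {1,7}
((B \ (C ∩ B)) \ (A △ B)') △ (B ∪ A) = {2,3,4,6,8,9,12,13}
1 ∈ ((B \ (C ∪ B)) \ (A △ B)') △ (B ∪ A) but 1 ∉ ((B \ (C ∩ B)) \ (A △ B)') △ (B ∪ A), so they differ.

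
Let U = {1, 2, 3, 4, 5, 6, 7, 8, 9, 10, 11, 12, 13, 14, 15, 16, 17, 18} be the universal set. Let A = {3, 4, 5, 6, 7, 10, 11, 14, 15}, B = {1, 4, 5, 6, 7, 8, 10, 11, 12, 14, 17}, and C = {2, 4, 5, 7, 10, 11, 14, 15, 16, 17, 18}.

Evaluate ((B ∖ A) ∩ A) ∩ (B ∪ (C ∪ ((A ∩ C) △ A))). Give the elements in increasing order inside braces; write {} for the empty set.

{}

B ∖ A = {1, 8, 12, 17}
(B ∖ A) ∩ A = {}
A ∩ C = {4, 5, 7, 10, 11, 14, 15}
(A ∩ C) △ A = {3, 6}
C ∪ ((A ∩ C) △ A) = {2, 3, 4, 5, 6, 7, 10, 11, 14, 15, 16, 17, 18}
B ∪ (C ∪ ((A ∩ C) △ A)) = {1, 2, 3, 4, 5, 6, 7, 8, 10, 11, 12, 14, 15, 16, 17, 18}
((B ∖ A) ∩ A) ∩ (B ∪ (C ∪ ((A ∩ C) △ A))) = {}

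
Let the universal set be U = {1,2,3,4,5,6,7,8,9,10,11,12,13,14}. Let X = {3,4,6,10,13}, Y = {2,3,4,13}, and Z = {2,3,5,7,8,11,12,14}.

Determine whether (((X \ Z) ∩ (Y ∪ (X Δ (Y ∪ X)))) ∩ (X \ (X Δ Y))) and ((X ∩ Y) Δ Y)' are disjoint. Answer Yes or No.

X \ Z = {4,6,10,13}
Y ∪ X = {2,3,4,6,10,13}
X Δ (Y ∪ X) = {2}
Y ∪ (X Δ (Y ∪ X)) = {2,3,4,13}
(X \ Z) ∩ (Y ∪ (X Δ (Y ∪ X))) = {4,13}
X Δ Y = {2,6,10}
X \ (X Δ Y) = {3,4,13}
((X \ Z) ∩ (Y ∪ (X Δ (Y ∪ X)))) ∩ (X \ (X Δ Y)) = {4,13}
X ∩ Y = {3,4,13}
(X ∩ Y) Δ Y = {2}
((X ∩ Y) Δ Y)' = {1,3,4,5,6,7,8,9,10,11,12,13,14}
4 lies in both, so they are not disjoint.

No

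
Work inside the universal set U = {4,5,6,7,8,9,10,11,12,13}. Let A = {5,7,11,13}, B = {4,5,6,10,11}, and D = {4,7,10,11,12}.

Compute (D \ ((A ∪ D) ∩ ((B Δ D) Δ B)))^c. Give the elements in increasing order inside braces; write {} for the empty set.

A ∪ D = {4,5,7,10,11,12,13}
B Δ D = {5,6,7,12}
(B Δ D) Δ B = {4,7,10,11,12}
(A ∪ D) ∩ ((B Δ D) Δ B) = {4,7,10,11,12}
D \ ((A ∪ D) ∩ ((B Δ D) Δ B)) = {}
(D \ ((A ∪ D) ∩ ((B Δ D) Δ B)))^c = {4,5,6,7,8,9,10,11,12,13}

{4,5,6,7,8,9,10,11,12,13}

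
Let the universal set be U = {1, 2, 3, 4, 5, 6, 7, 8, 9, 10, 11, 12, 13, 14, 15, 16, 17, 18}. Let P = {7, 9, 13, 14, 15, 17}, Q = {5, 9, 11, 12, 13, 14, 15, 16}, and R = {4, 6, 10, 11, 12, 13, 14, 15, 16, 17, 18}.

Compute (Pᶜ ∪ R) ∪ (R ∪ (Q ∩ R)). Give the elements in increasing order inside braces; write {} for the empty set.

Pᶜ = {1, 2, 3, 4, 5, 6, 8, 10, 11, 12, 16, 18}
Pᶜ ∪ R = {1, 2, 3, 4, 5, 6, 8, 10, 11, 12, 13, 14, 15, 16, 17, 18}
Q ∩ R = {11, 12, 13, 14, 15, 16}
R ∪ (Q ∩ R) = {4, 6, 10, 11, 12, 13, 14, 15, 16, 17, 18}
(Pᶜ ∪ R) ∪ (R ∪ (Q ∩ R)) = {1, 2, 3, 4, 5, 6, 8, 10, 11, 12, 13, 14, 15, 16, 17, 18}

{1, 2, 3, 4, 5, 6, 8, 10, 11, 12, 13, 14, 15, 16, 17, 18}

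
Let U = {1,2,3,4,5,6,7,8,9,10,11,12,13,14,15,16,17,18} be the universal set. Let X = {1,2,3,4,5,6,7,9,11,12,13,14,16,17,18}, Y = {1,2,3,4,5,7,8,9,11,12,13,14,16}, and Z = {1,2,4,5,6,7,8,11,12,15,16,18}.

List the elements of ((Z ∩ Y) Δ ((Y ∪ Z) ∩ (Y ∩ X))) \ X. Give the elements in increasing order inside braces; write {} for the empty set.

{8}

Z ∩ Y = {1,2,4,5,7,8,11,12,16}
Y ∪ Z = {1,2,3,4,5,6,7,8,9,11,12,13,14,15,16,18}
Y ∩ X = {1,2,3,4,5,7,9,11,12,13,14,16}
(Y ∪ Z) ∩ (Y ∩ X) = {1,2,3,4,5,7,9,11,12,13,14,16}
(Z ∩ Y) Δ ((Y ∪ Z) ∩ (Y ∩ X)) = {3,8,9,13,14}
((Z ∩ Y) Δ ((Y ∪ Z) ∩ (Y ∩ X))) \ X = {8}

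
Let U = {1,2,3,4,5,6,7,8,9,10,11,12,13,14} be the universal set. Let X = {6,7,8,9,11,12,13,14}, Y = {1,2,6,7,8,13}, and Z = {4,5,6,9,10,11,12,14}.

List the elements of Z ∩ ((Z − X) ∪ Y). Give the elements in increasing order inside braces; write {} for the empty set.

{4,5,6,10}

Z − X = {4,5,10}
(Z − X) ∪ Y = {1,2,4,5,6,7,8,10,13}
Z ∩ ((Z − X) ∪ Y) = {4,5,6,10}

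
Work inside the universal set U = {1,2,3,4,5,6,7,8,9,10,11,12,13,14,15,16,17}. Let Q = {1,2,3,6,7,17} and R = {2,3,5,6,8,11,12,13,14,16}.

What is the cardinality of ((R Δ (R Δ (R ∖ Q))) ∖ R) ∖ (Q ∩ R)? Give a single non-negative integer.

R ∖ Q = {5,8,11,12,13,14,16}
R Δ (R ∖ Q) = {2,3,6}
R Δ (R Δ (R ∖ Q)) = {5,8,11,12,13,14,16}
(R Δ (R Δ (R ∖ Q))) ∖ R = {}
Q ∩ R = {2,3,6}
((R Δ (R Δ (R ∖ Q))) ∖ R) ∖ (Q ∩ R) = {}
|((R Δ (R Δ (R ∖ Q))) ∖ R) ∖ (Q ∩ R)| = 0

0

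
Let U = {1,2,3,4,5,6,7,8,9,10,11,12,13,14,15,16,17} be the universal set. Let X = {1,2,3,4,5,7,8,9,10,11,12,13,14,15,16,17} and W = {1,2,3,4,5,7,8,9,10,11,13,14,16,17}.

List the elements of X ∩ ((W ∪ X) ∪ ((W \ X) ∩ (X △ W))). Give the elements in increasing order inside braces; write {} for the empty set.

W ∪ X = {1,2,3,4,5,7,8,9,10,11,12,13,14,15,16,17}
W \ X = {}
X △ W = {12,15}
(W \ X) ∩ (X △ W) = {}
(W ∪ X) ∪ ((W \ X) ∩ (X △ W)) = {1,2,3,4,5,7,8,9,10,11,12,13,14,15,16,17}
X ∩ ((W ∪ X) ∪ ((W \ X) ∩ (X △ W))) = {1,2,3,4,5,7,8,9,10,11,12,13,14,15,16,17}

{1,2,3,4,5,7,8,9,10,11,12,13,14,15,16,17}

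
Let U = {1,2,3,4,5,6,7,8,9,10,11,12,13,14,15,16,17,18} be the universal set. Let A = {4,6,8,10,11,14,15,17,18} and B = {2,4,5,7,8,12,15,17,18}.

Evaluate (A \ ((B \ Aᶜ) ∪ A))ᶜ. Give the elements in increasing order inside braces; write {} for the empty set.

{1,2,3,4,5,6,7,8,9,10,11,12,13,14,15,16,17,18}

Aᶜ = {1,2,3,5,7,9,12,13,16}
B \ Aᶜ = {4,8,15,17,18}
(B \ Aᶜ) ∪ A = {4,6,8,10,11,14,15,17,18}
A \ ((B \ Aᶜ) ∪ A) = {}
(A \ ((B \ Aᶜ) ∪ A))ᶜ = {1,2,3,4,5,6,7,8,9,10,11,12,13,14,15,16,17,18}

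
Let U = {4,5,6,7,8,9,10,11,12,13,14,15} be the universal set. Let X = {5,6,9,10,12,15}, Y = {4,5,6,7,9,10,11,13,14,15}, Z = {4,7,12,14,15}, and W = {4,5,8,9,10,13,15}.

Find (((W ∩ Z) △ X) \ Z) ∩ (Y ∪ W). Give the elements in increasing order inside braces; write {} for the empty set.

W ∩ Z = {4,15}
(W ∩ Z) △ X = {4,5,6,9,10,12}
((W ∩ Z) △ X) \ Z = {5,6,9,10}
Y ∪ W = {4,5,6,7,8,9,10,11,13,14,15}
(((W ∩ Z) △ X) \ Z) ∩ (Y ∪ W) = {5,6,9,10}

{5,6,9,10}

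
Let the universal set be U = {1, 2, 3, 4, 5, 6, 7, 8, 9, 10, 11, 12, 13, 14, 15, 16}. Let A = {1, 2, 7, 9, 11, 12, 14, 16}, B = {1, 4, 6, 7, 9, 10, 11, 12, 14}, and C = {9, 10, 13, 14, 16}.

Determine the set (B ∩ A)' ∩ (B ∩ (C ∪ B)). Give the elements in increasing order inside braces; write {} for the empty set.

{4, 6, 10}

B ∩ A = {1, 7, 9, 11, 12, 14}
(B ∩ A)' = {2, 3, 4, 5, 6, 8, 10, 13, 15, 16}
C ∪ B = {1, 4, 6, 7, 9, 10, 11, 12, 13, 14, 16}
B ∩ (C ∪ B) = {1, 4, 6, 7, 9, 10, 11, 12, 14}
(B ∩ A)' ∩ (B ∩ (C ∪ B)) = {4, 6, 10}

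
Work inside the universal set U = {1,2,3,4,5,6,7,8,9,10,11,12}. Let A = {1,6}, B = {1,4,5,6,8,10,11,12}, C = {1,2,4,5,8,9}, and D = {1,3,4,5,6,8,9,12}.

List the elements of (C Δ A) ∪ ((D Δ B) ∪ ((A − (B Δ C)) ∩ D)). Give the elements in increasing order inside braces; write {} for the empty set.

{1,2,3,4,5,6,8,9,10,11}

C Δ A = {2,4,5,6,8,9}
D Δ B = {3,9,10,11}
B Δ C = {2,6,9,10,11,12}
A − (B Δ C) = {1}
(A − (B Δ C)) ∩ D = {1}
(D Δ B) ∪ ((A − (B Δ C)) ∩ D) = {1,3,9,10,11}
(C Δ A) ∪ ((D Δ B) ∪ ((A − (B Δ C)) ∩ D)) = {1,2,3,4,5,6,8,9,10,11}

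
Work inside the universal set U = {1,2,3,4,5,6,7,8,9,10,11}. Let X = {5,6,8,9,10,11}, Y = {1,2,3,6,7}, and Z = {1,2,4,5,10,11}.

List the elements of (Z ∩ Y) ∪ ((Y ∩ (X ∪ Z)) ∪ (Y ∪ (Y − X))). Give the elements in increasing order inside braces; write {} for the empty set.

Z ∩ Y = {1,2}
X ∪ Z = {1,2,4,5,6,8,9,10,11}
Y ∩ (X ∪ Z) = {1,2,6}
Y − X = {1,2,3,7}
Y ∪ (Y − X) = {1,2,3,6,7}
(Y ∩ (X ∪ Z)) ∪ (Y ∪ (Y − X)) = {1,2,3,6,7}
(Z ∩ Y) ∪ ((Y ∩ (X ∪ Z)) ∪ (Y ∪ (Y − X))) = {1,2,3,6,7}

{1,2,3,6,7}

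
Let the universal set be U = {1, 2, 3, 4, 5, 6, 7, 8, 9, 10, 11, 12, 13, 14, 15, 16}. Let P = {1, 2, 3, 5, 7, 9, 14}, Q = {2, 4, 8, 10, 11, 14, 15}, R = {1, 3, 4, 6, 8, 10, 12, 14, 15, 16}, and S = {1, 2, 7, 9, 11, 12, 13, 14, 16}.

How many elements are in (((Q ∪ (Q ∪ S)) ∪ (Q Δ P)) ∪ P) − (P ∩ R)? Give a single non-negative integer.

12

Q ∪ S = {1, 2, 4, 7, 8, 9, 10, 11, 12, 13, 14, 15, 16}
Q ∪ (Q ∪ S) = {1, 2, 4, 7, 8, 9, 10, 11, 12, 13, 14, 15, 16}
Q Δ P = {1, 3, 4, 5, 7, 8, 9, 10, 11, 15}
(Q ∪ (Q ∪ S)) ∪ (Q Δ P) = {1, 2, 3, 4, 5, 7, 8, 9, 10, 11, 12, 13, 14, 15, 16}
((Q ∪ (Q ∪ S)) ∪ (Q Δ P)) ∪ P = {1, 2, 3, 4, 5, 7, 8, 9, 10, 11, 12, 13, 14, 15, 16}
P ∩ R = {1, 3, 14}
(((Q ∪ (Q ∪ S)) ∪ (Q Δ P)) ∪ P) − (P ∩ R) = {2, 4, 5, 7, 8, 9, 10, 11, 12, 13, 15, 16}
|(((Q ∪ (Q ∪ S)) ∪ (Q Δ P)) ∪ P) − (P ∩ R)| = 12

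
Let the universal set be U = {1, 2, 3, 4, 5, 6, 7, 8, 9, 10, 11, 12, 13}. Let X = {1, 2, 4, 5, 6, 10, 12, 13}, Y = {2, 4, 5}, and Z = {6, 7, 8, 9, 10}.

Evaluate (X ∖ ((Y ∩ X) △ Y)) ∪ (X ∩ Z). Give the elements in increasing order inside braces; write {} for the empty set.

Y ∩ X = {2, 4, 5}
(Y ∩ X) △ Y = {}
X ∖ ((Y ∩ X) △ Y) = {1, 2, 4, 5, 6, 10, 12, 13}
X ∩ Z = {6, 10}
(X ∖ ((Y ∩ X) △ Y)) ∪ (X ∩ Z) = {1, 2, 4, 5, 6, 10, 12, 13}

{1, 2, 4, 5, 6, 10, 12, 13}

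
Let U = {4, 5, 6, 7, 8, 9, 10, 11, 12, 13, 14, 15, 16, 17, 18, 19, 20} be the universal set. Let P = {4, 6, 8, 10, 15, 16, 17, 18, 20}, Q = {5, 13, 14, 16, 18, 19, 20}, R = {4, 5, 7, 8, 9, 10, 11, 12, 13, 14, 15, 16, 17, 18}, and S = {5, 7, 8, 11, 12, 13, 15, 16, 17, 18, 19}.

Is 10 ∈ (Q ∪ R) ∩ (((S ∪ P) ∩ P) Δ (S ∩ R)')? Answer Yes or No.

No

10 ∉ Q and 10 ∈ R, so 10 ∈ Q ∪ R
10 ∉ S and 10 ∈ P, so 10 ∈ S ∪ P
10 ∈ (S ∪ P) and 10 ∈ P, so 10 ∈ (S ∪ P) ∩ P
10 ∉ S and 10 ∈ R, so 10 ∉ S ∩ R
10 ∈ (S ∩ R)' since 10 ∉ (S ∩ R)
10 ∈ ((S ∪ P) ∩ P) and 10 ∈ (S ∩ R)', so 10 ∉ ((S ∪ P) ∩ P) Δ (S ∩ R)'
10 ∈ (Q ∪ R) and 10 ∉ (((S ∪ P) ∩ P) Δ (S ∩ R)'), so 10 ∉ (Q ∪ R) ∩ (((S ∪ P) ∩ P) Δ (S ∩ R)')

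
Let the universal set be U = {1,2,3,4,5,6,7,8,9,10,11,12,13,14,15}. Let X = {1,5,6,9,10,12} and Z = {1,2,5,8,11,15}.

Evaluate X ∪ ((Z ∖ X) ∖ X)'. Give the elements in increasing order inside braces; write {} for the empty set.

Z ∖ X = {2,8,11,15}
(Z ∖ X) ∖ X = {2,8,11,15}
((Z ∖ X) ∖ X)' = {1,3,4,5,6,7,9,10,12,13,14}
X ∪ ((Z ∖ X) ∖ X)' = {1,3,4,5,6,7,9,10,12,13,14}

{1,3,4,5,6,7,9,10,12,13,14}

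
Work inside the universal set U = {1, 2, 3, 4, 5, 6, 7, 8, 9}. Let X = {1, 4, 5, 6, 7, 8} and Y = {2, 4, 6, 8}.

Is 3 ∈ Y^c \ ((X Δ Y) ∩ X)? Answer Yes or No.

3 ∉ Y, so 3 ∈ Y^c
3 ∉ X and 3 ∉ Y, so 3 ∉ X Δ Y
3 ∉ (X Δ Y) and 3 ∉ X, so 3 ∉ (X Δ Y) ∩ X
3 ∈ Y^c and 3 ∉ ((X Δ Y) ∩ X), so 3 ∈ Y^c \ ((X Δ Y) ∩ X)

Yes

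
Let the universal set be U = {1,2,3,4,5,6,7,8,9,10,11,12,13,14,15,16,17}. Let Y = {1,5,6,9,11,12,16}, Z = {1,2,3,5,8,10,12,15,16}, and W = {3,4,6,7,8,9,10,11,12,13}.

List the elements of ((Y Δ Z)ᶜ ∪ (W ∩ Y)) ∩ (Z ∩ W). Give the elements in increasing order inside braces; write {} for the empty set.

Y Δ Z = {2,3,6,8,9,10,11,15}
(Y Δ Z)ᶜ = {1,4,5,7,12,13,14,16,17}
W ∩ Y = {6,9,11,12}
(Y Δ Z)ᶜ ∪ (W ∩ Y) = {1,4,5,6,7,9,11,12,13,14,16,17}
Z ∩ W = {3,8,10,12}
((Y Δ Z)ᶜ ∪ (W ∩ Y)) ∩ (Z ∩ W) = {12}

{12}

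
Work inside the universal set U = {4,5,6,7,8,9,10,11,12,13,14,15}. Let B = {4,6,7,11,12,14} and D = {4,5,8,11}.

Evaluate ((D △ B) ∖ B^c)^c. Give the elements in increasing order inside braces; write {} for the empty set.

D △ B = {5,6,7,8,12,14}
B^c = {5,8,9,10,13,15}
(D △ B) ∖ B^c = {6,7,12,14}
((D △ B) ∖ B^c)^c = {4,5,8,9,10,11,13,15}

{4,5,8,9,10,11,13,15}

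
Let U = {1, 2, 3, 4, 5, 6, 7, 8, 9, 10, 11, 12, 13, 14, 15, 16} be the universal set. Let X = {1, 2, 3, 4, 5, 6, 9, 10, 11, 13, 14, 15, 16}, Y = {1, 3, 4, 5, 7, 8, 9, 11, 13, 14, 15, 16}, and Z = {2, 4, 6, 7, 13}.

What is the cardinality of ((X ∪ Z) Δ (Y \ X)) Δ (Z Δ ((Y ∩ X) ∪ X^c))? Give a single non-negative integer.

4

X ∪ Z = {1, 2, 3, 4, 5, 6, 7, 9, 10, 11, 13, 14, 15, 16}
Y \ X = {7, 8}
(X ∪ Z) Δ (Y \ X) = {1, 2, 3, 4, 5, 6, 8, 9, 10, 11, 13, 14, 15, 16}
Y ∩ X = {1, 3, 4, 5, 9, 11, 13, 14, 15, 16}
X^c = {7, 8, 12}
(Y ∩ X) ∪ X^c = {1, 3, 4, 5, 7, 8, 9, 11, 12, 13, 14, 15, 16}
Z Δ ((Y ∩ X) ∪ X^c) = {1, 2, 3, 5, 6, 8, 9, 11, 12, 14, 15, 16}
((X ∪ Z) Δ (Y \ X)) Δ (Z Δ ((Y ∩ X) ∪ X^c)) = {4, 10, 12, 13}
|((X ∪ Z) Δ (Y \ X)) Δ (Z Δ ((Y ∩ X) ∪ X^c))| = 4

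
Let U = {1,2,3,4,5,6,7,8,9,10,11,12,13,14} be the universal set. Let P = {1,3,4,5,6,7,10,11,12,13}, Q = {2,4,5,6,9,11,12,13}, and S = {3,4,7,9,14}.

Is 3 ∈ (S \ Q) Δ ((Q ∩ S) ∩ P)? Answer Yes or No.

3 ∈ S and 3 ∉ Q, so 3 ∈ S \ Q
3 ∉ Q and 3 ∈ S, so 3 ∉ Q ∩ S
3 ∉ (Q ∩ S) and 3 ∈ P, so 3 ∉ (Q ∩ S) ∩ P
3 ∈ (S \ Q) and 3 ∉ ((Q ∩ S) ∩ P), so 3 ∈ (S \ Q) Δ ((Q ∩ S) ∩ P)

Yes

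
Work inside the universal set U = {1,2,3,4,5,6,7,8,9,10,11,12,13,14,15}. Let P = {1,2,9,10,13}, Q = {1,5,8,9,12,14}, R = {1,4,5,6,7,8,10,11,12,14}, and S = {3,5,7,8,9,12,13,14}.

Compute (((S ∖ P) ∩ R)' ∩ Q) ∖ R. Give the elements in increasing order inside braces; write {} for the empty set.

S ∖ P = {3,5,7,8,12,14}
(S ∖ P) ∩ R = {5,7,8,12,14}
((S ∖ P) ∩ R)' = {1,2,3,4,6,9,10,11,13,15}
((S ∖ P) ∩ R)' ∩ Q = {1,9}
(((S ∖ P) ∩ R)' ∩ Q) ∖ R = {9}

{9}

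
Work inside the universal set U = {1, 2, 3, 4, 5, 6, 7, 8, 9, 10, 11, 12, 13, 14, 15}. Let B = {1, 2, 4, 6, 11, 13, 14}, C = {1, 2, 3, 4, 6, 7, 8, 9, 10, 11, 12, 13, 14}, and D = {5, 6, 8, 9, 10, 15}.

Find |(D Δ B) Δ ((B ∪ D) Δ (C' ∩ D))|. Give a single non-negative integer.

3

D Δ B = {1, 2, 4, 5, 8, 9, 10, 11, 13, 14, 15}
B ∪ D = {1, 2, 4, 5, 6, 8, 9, 10, 11, 13, 14, 15}
C' = {5, 15}
C' ∩ D = {5, 15}
(B ∪ D) Δ (C' ∩ D) = {1, 2, 4, 6, 8, 9, 10, 11, 13, 14}
(D Δ B) Δ ((B ∪ D) Δ (C' ∩ D)) = {5, 6, 15}
|(D Δ B) Δ ((B ∪ D) Δ (C' ∩ D))| = 3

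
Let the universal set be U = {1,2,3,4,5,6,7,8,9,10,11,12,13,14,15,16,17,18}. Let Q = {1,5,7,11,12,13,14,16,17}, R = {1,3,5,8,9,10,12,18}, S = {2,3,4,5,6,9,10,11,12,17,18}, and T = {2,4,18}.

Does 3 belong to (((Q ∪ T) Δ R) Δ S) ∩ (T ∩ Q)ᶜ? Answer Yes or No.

3 ∉ Q and 3 ∉ T, so 3 ∉ Q ∪ T
3 ∉ (Q ∪ T) and 3 ∈ R, so 3 ∈ (Q ∪ T) Δ R
3 ∈ ((Q ∪ T) Δ R) and 3 ∈ S, so 3 ∉ ((Q ∪ T) Δ R) Δ S
3 ∉ T and 3 ∉ Q, so 3 ∉ T ∩ Q
3 ∈ (T ∩ Q)ᶜ since 3 ∉ (T ∩ Q)
3 ∉ (((Q ∪ T) Δ R) Δ S) and 3 ∈ (T ∩ Q)ᶜ, so 3 ∉ (((Q ∪ T) Δ R) Δ S) ∩ (T ∩ Q)ᶜ

No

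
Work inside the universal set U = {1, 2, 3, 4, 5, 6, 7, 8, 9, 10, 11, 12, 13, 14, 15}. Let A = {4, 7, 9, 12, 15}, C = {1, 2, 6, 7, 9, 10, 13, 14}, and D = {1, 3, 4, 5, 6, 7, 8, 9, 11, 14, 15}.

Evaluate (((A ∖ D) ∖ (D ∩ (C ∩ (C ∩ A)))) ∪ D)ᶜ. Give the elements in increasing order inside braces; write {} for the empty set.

{2, 10, 13}

A ∖ D = {12}
C ∩ A = {7, 9}
C ∩ (C ∩ A) = {7, 9}
D ∩ (C ∩ (C ∩ A)) = {7, 9}
(A ∖ D) ∖ (D ∩ (C ∩ (C ∩ A))) = {12}
((A ∖ D) ∖ (D ∩ (C ∩ (C ∩ A)))) ∪ D = {1, 3, 4, 5, 6, 7, 8, 9, 11, 12, 14, 15}
(((A ∖ D) ∖ (D ∩ (C ∩ (C ∩ A)))) ∪ D)ᶜ = {2, 10, 13}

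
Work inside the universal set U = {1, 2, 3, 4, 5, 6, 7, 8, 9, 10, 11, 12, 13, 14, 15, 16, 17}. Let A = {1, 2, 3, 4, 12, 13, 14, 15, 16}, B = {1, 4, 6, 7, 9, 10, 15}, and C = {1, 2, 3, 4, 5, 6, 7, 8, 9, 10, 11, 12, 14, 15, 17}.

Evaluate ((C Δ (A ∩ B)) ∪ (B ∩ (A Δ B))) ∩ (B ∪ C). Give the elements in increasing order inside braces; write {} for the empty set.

{2, 3, 5, 6, 7, 8, 9, 10, 11, 12, 14, 17}

A ∩ B = {1, 4, 15}
C Δ (A ∩ B) = {2, 3, 5, 6, 7, 8, 9, 10, 11, 12, 14, 17}
A Δ B = {2, 3, 6, 7, 9, 10, 12, 13, 14, 16}
B ∩ (A Δ B) = {6, 7, 9, 10}
(C Δ (A ∩ B)) ∪ (B ∩ (A Δ B)) = {2, 3, 5, 6, 7, 8, 9, 10, 11, 12, 14, 17}
B ∪ C = {1, 2, 3, 4, 5, 6, 7, 8, 9, 10, 11, 12, 14, 15, 17}
((C Δ (A ∩ B)) ∪ (B ∩ (A Δ B))) ∩ (B ∪ C) = {2, 3, 5, 6, 7, 8, 9, 10, 11, 12, 14, 17}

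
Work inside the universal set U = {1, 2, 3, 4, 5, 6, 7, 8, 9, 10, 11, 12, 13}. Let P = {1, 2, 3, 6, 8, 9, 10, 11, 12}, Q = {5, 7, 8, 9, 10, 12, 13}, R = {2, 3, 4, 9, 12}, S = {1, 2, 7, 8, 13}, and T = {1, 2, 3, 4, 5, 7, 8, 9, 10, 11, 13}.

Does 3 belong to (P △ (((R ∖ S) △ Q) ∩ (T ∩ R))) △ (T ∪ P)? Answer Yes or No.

3 ∈ R and 3 ∉ S, so 3 ∈ R ∖ S
3 ∈ (R ∖ S) and 3 ∉ Q, so 3 ∈ (R ∖ S) △ Q
3 ∈ T and 3 ∈ R, so 3 ∈ T ∩ R
3 ∈ ((R ∖ S) △ Q) and 3 ∈ (T ∩ R), so 3 ∈ ((R ∖ S) △ Q) ∩ (T ∩ R)
3 ∈ P and 3 ∈ (((R ∖ S) △ Q) ∩ (T ∩ R)), so 3 ∉ P △ (((R ∖ S) △ Q) ∩ (T ∩ R))
3 ∈ T and 3 ∈ P, so 3 ∈ T ∪ P
3 ∉ (P △ (((R ∖ S) △ Q) ∩ (T ∩ R))) and 3 ∈ (T ∪ P), so 3 ∈ (P △ (((R ∖ S) △ Q) ∩ (T ∩ R))) △ (T ∪ P)

Yes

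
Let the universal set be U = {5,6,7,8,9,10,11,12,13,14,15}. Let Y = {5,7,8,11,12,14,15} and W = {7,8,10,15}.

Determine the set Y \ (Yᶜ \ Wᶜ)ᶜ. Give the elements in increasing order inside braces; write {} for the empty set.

Yᶜ = {6,9,10,13}
Wᶜ = {5,6,9,11,12,13,14}
Yᶜ \ Wᶜ = {10}
(Yᶜ \ Wᶜ)ᶜ = {5,6,7,8,9,11,12,13,14,15}
Y \ (Yᶜ \ Wᶜ)ᶜ = {}

{}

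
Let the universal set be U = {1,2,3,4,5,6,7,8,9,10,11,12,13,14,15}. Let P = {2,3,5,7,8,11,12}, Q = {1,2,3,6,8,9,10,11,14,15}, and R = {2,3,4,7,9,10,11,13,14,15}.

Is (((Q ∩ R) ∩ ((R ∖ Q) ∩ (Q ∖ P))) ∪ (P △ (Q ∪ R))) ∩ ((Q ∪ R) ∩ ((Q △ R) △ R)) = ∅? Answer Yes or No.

No

Q ∩ R = {2,3,9,10,11,14,15}
R ∖ Q = {4,7,13}
Q ∖ P = {1,6,9,10,14,15}
(R ∖ Q) ∩ (Q ∖ P) = {}
(Q ∩ R) ∩ ((R ∖ Q) ∩ (Q ∖ P)) = {}
Q ∪ R = {1,2,3,4,6,7,8,9,10,11,13,14,15}
P △ (Q ∪ R) = {1,4,5,6,9,10,12,13,14,15}
((Q ∩ R) ∩ ((R ∖ Q) ∩ (Q ∖ P))) ∪ (P △ (Q ∪ R)) = {1,4,5,6,9,10,12,13,14,15}
Q △ R = {1,4,6,7,8,13}
(Q △ R) △ R = {1,2,3,6,8,9,10,11,14,15}
(Q ∪ R) ∩ ((Q △ R) △ R) = {1,2,3,6,8,9,10,11,14,15}
1 lies in both, so they are not disjoint.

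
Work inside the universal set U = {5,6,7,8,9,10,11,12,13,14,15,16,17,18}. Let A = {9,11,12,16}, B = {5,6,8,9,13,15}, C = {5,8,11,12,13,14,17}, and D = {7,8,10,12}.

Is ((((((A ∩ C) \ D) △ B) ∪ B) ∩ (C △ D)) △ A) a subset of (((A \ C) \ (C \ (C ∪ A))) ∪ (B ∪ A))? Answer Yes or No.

Yes

A ∩ C = {11,12}
(A ∩ C) \ D = {11}
((A ∩ C) \ D) △ B = {5,6,8,9,11,13,15}
(((A ∩ C) \ D) △ B) ∪ B = {5,6,8,9,11,13,15}
C △ D = {5,7,10,11,13,14,17}
((((A ∩ C) \ D) △ B) ∪ B) ∩ (C △ D) = {5,11,13}
(((((A ∩ C) \ D) △ B) ∪ B) ∩ (C △ D)) △ A = {5,9,12,13,16}
A \ C = {9,16}
C ∪ A = {5,8,9,11,12,13,14,16,17}
C \ (C ∪ A) = {}
(A \ C) \ (C \ (C ∪ A)) = {9,16}
B ∪ A = {5,6,8,9,11,12,13,15,16}
((A \ C) \ (C \ (C ∪ A))) ∪ (B ∪ A) = {5,6,8,9,11,12,13,15,16}
Every element of {5,9,12,13,16} is in {5,6,8,9,11,12,13,15,16}, so (((((A ∩ C) \ D) △ B) ∪ B) ∩ (C △ D)) △ A ⊆ ((A \ C) \ (C \ (C ∪ A))) ∪ (B ∪ A).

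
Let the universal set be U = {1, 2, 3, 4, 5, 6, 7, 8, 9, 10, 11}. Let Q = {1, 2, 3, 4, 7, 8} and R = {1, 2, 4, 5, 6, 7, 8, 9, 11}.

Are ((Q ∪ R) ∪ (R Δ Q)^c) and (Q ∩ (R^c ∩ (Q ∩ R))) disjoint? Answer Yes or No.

Yes

Q ∪ R = {1, 2, 3, 4, 5, 6, 7, 8, 9, 11}
R Δ Q = {3, 5, 6, 9, 11}
(R Δ Q)^c = {1, 2, 4, 7, 8, 10}
(Q ∪ R) ∪ (R Δ Q)^c = {1, 2, 3, 4, 5, 6, 7, 8, 9, 10, 11}
R^c = {3, 10}
Q ∩ R = {1, 2, 4, 7, 8}
R^c ∩ (Q ∩ R) = {}
Q ∩ (R^c ∩ (Q ∩ R)) = {}
{1, 2, 3, 4, 5, 6, 7, 8, 9, 10, 11} and {} share no elements.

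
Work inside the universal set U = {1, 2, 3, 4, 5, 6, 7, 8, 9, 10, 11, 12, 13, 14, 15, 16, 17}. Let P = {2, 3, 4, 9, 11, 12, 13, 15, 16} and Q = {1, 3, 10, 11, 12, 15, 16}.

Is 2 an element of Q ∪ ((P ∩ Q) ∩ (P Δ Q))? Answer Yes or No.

2 ∈ P and 2 ∉ Q, so 2 ∉ P ∩ Q
2 ∈ P and 2 ∉ Q, so 2 ∈ P Δ Q
2 ∉ (P ∩ Q) and 2 ∈ (P Δ Q), so 2 ∉ (P ∩ Q) ∩ (P Δ Q)
2 ∉ Q and 2 ∉ ((P ∩ Q) ∩ (P Δ Q)), so 2 ∉ Q ∪ ((P ∩ Q) ∩ (P Δ Q))

No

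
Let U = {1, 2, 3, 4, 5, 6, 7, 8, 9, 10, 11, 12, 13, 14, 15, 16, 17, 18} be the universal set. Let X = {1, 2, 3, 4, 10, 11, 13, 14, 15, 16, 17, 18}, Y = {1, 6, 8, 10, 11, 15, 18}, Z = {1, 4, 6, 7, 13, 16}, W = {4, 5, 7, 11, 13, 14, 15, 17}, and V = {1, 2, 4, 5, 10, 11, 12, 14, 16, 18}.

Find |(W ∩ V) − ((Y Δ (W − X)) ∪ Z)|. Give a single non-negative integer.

W ∩ V = {4, 5, 11, 14}
W − X = {5, 7}
Y Δ (W − X) = {1, 5, 6, 7, 8, 10, 11, 15, 18}
(Y Δ (W − X)) ∪ Z = {1, 4, 5, 6, 7, 8, 10, 11, 13, 15, 16, 18}
(W ∩ V) − ((Y Δ (W − X)) ∪ Z) = {14}
|(W ∩ V) − ((Y Δ (W − X)) ∪ Z)| = 1

1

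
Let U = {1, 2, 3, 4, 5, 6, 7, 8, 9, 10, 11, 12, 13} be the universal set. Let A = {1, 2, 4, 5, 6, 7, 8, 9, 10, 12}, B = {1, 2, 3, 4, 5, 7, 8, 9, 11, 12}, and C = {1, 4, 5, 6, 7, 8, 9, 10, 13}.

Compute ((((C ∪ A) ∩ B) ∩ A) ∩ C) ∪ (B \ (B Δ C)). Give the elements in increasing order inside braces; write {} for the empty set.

{1, 4, 5, 7, 8, 9}

C ∪ A = {1, 2, 4, 5, 6, 7, 8, 9, 10, 12, 13}
(C ∪ A) ∩ B = {1, 2, 4, 5, 7, 8, 9, 12}
((C ∪ A) ∩ B) ∩ A = {1, 2, 4, 5, 7, 8, 9, 12}
(((C ∪ A) ∩ B) ∩ A) ∩ C = {1, 4, 5, 7, 8, 9}
B Δ C = {2, 3, 6, 10, 11, 12, 13}
B \ (B Δ C) = {1, 4, 5, 7, 8, 9}
((((C ∪ A) ∩ B) ∩ A) ∩ C) ∪ (B \ (B Δ C)) = {1, 4, 5, 7, 8, 9}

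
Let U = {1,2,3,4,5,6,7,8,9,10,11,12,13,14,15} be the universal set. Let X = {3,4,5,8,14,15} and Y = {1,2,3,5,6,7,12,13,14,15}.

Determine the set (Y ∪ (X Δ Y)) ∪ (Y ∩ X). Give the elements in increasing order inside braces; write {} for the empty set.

{1,2,3,4,5,6,7,8,12,13,14,15}

X Δ Y = {1,2,4,6,7,8,12,13}
Y ∪ (X Δ Y) = {1,2,3,4,5,6,7,8,12,13,14,15}
Y ∩ X = {3,5,14,15}
(Y ∪ (X Δ Y)) ∪ (Y ∩ X) = {1,2,3,4,5,6,7,8,12,13,14,15}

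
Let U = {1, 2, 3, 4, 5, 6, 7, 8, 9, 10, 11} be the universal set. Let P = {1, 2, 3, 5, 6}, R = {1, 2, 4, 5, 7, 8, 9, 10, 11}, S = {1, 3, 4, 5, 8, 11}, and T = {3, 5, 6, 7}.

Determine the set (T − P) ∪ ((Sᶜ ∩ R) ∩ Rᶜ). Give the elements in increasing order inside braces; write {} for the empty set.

T − P = {7}
Sᶜ = {2, 6, 7, 9, 10}
Sᶜ ∩ R = {2, 7, 9, 10}
Rᶜ = {3, 6}
(Sᶜ ∩ R) ∩ Rᶜ = {}
(T − P) ∪ ((Sᶜ ∩ R) ∩ Rᶜ) = {7}

{7}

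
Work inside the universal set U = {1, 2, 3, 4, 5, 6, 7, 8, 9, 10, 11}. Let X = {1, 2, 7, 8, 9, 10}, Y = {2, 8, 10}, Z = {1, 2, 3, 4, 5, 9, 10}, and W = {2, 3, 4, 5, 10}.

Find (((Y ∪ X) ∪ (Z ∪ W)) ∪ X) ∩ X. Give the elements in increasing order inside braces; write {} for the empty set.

{1, 2, 7, 8, 9, 10}

Y ∪ X = {1, 2, 7, 8, 9, 10}
Z ∪ W = {1, 2, 3, 4, 5, 9, 10}
(Y ∪ X) ∪ (Z ∪ W) = {1, 2, 3, 4, 5, 7, 8, 9, 10}
((Y ∪ X) ∪ (Z ∪ W)) ∪ X = {1, 2, 3, 4, 5, 7, 8, 9, 10}
(((Y ∪ X) ∪ (Z ∪ W)) ∪ X) ∩ X = {1, 2, 7, 8, 9, 10}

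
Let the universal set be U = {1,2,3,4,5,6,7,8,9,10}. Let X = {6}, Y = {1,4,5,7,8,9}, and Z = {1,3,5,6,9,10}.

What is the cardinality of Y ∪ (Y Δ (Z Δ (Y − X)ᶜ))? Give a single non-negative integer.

Y − X = {1,4,5,7,8,9}
(Y − X)ᶜ = {2,3,6,10}
Z Δ (Y − X)ᶜ = {1,2,5,9}
Y Δ (Z Δ (Y − X)ᶜ) = {2,4,7,8}
Y ∪ (Y Δ (Z Δ (Y − X)ᶜ)) = {1,2,4,5,7,8,9}
|Y ∪ (Y Δ (Z Δ (Y − X)ᶜ))| = 7

7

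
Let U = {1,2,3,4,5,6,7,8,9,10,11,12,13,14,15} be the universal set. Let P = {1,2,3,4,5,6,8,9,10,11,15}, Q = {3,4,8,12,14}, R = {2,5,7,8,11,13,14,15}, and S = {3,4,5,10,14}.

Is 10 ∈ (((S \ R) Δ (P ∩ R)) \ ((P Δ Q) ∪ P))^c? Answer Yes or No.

Yes

10 ∈ S and 10 ∉ R, so 10 ∈ S \ R
10 ∈ P and 10 ∉ R, so 10 ∉ P ∩ R
10 ∈ (S \ R) and 10 ∉ (P ∩ R), so 10 ∈ (S \ R) Δ (P ∩ R)
10 ∈ P and 10 ∉ Q, so 10 ∈ P Δ Q
10 ∈ (P Δ Q) and 10 ∈ P, so 10 ∈ (P Δ Q) ∪ P
10 ∈ ((S \ R) Δ (P ∩ R)) and 10 ∈ ((P Δ Q) ∪ P), so 10 ∉ ((S \ R) Δ (P ∩ R)) \ ((P Δ Q) ∪ P)
10 ∈ (((S \ R) Δ (P ∩ R)) \ ((P Δ Q) ∪ P))^c since 10 ∉ (((S \ R) Δ (P ∩ R)) \ ((P Δ Q) ∪ P))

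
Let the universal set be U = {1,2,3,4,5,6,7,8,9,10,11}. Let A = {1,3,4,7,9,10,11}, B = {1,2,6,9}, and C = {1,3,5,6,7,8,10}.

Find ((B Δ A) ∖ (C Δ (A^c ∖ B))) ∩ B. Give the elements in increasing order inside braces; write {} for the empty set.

{2}

B Δ A = {2,3,4,6,7,10,11}
A^c = {2,5,6,8}
A^c ∖ B = {5,8}
C Δ (A^c ∖ B) = {1,3,6,7,10}
(B Δ A) ∖ (C Δ (A^c ∖ B)) = {2,4,11}
((B Δ A) ∖ (C Δ (A^c ∖ B))) ∩ B = {2}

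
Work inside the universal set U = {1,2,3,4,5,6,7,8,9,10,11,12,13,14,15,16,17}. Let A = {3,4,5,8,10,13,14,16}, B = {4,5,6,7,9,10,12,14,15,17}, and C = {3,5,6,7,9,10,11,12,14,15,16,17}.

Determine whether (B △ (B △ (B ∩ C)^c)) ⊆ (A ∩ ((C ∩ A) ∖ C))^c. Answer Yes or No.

B ∩ C = {5,6,7,9,10,12,14,15,17}
(B ∩ C)^c = {1,2,3,4,8,11,13,16}
B △ (B ∩ C)^c = {1,2,3,5,6,7,8,9,10,11,12,13,14,15,16,17}
B △ (B △ (B ∩ C)^c) = {1,2,3,4,8,11,13,16}
C ∩ A = {3,5,10,14,16}
(C ∩ A) ∖ C = {}
A ∩ ((C ∩ A) ∖ C) = {}
(A ∩ ((C ∩ A) ∖ C))^c = {1,2,3,4,5,6,7,8,9,10,11,12,13,14,15,16,17}
Every element of {1,2,3,4,8,11,13,16} is in {1,2,3,4,5,6,7,8,9,10,11,12,13,14,15,16,17}, so B △ (B △ (B ∩ C)^c) ⊆ (A ∩ ((C ∩ A) ∖ C))^c.

Yes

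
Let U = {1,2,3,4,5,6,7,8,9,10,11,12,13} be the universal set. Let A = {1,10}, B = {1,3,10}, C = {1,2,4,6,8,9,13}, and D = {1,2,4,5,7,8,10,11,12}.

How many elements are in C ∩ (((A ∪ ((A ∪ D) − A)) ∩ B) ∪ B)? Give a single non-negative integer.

A ∪ D = {1,2,4,5,7,8,10,11,12}
(A ∪ D) − A = {2,4,5,7,8,11,12}
A ∪ ((A ∪ D) − A) = {1,2,4,5,7,8,10,11,12}
(A ∪ ((A ∪ D) − A)) ∩ B = {1,10}
((A ∪ ((A ∪ D) − A)) ∩ B) ∪ B = {1,3,10}
C ∩ (((A ∪ ((A ∪ D) − A)) ∩ B) ∪ B) = {1}
|C ∩ (((A ∪ ((A ∪ D) − A)) ∩ B) ∪ B)| = 1

1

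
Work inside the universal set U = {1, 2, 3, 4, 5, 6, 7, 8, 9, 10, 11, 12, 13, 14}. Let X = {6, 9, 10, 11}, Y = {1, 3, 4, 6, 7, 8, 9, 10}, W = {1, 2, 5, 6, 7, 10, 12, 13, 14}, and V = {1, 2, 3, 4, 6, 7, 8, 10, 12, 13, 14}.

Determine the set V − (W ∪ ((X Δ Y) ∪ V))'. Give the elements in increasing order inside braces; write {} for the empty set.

{1, 2, 3, 4, 6, 7, 8, 10, 12, 13, 14}

X Δ Y = {1, 3, 4, 7, 8, 11}
(X Δ Y) ∪ V = {1, 2, 3, 4, 6, 7, 8, 10, 11, 12, 13, 14}
W ∪ ((X Δ Y) ∪ V) = {1, 2, 3, 4, 5, 6, 7, 8, 10, 11, 12, 13, 14}
(W ∪ ((X Δ Y) ∪ V))' = {9}
V − (W ∪ ((X Δ Y) ∪ V))' = {1, 2, 3, 4, 6, 7, 8, 10, 12, 13, 14}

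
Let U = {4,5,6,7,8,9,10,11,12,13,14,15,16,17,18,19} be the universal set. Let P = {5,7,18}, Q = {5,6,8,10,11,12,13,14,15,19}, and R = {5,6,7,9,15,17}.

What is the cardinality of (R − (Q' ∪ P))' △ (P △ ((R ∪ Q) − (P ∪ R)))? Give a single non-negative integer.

Q' = {4,7,9,16,17,18}
Q' ∪ P = {4,5,7,9,16,17,18}
R − (Q' ∪ P) = {6,15}
(R − (Q' ∪ P))' = {4,5,7,8,9,10,11,12,13,14,16,17,18,19}
R ∪ Q = {5,6,7,8,9,10,11,12,13,14,15,17,19}
P ∪ R = {5,6,7,9,15,17,18}
(R ∪ Q) − (P ∪ R) = {8,10,11,12,13,14,19}
P △ ((R ∪ Q) − (P ∪ R)) = {5,7,8,10,11,12,13,14,18,19}
(R − (Q' ∪ P))' △ (P △ ((R ∪ Q) − (P ∪ R))) = {4,9,16,17}
|(R − (Q' ∪ P))' △ (P △ ((R ∪ Q) − (P ∪ R)))| = 4

4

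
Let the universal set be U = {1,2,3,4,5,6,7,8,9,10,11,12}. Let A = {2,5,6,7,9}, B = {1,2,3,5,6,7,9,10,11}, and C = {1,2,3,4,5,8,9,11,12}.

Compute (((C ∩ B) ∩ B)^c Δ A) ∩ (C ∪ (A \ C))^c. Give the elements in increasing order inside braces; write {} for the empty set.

{10}

C ∩ B = {1,2,3,5,9,11}
(C ∩ B) ∩ B = {1,2,3,5,9,11}
((C ∩ B) ∩ B)^c = {4,6,7,8,10,12}
((C ∩ B) ∩ B)^c Δ A = {2,4,5,8,9,10,12}
A \ C = {6,7}
C ∪ (A \ C) = {1,2,3,4,5,6,7,8,9,11,12}
(C ∪ (A \ C))^c = {10}
(((C ∩ B) ∩ B)^c Δ A) ∩ (C ∪ (A \ C))^c = {10}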